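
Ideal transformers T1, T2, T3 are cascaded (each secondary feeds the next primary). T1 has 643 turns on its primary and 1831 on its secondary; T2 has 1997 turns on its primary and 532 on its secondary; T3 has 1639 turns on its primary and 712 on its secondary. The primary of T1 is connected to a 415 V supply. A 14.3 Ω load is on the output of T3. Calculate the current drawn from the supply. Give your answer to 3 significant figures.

Secondary of T1: V = 415.00 × 1831/643 = 1181.7 V.
Secondary of T2: V = 1181.7 × 532/1997 = 314.82 V.
Secondary of T3: V = 314.82 × 712/1639 = 136.76 V.
I_load = 136.76/14.3 = 9.5637 A, so P_out = 136.76 × 9.5637 = 1307.9 W.
All ideal ⇒ P_in = P_out, so I_supply = 1307.9/415 = 3.15 A.

I_supply ≈ 3.15 A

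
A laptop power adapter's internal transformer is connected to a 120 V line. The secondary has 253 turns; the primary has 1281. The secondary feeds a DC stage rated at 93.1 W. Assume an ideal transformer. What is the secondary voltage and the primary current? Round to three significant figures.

V_s ≈ 23.7 V, I_p ≈ 0.776 A

V_s = V_p × N_s/N_p = 120 × 253/1281 = 23.700 V.
I_s = P/V_s = 93.1/23.700 = 3.9282 A.
I_p = I_s × N_s/N_p = 3.9282 × 253/1281 = 0.776 A.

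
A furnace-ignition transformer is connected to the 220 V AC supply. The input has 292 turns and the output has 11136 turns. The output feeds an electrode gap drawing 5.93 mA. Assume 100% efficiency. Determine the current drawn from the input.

For an ideal transformer I_in N_in = I_out N_out, so I_in = 0.00593 × 11136/292 = 0.226 A.

I_in ≈ 0.226 A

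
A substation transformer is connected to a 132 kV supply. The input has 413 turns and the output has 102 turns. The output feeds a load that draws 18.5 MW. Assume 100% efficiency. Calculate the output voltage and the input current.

V_out = V_in × N_out/N_in = 132000 × 102/413 = 32600 V.
I_out = P/V_out = 1.85×10^7/32600 = 567.48 A.
I_in = I_out × N_out/N_in = 567.48 × 102/413 = 140 A.

V_out ≈ 32600 V, I_in ≈ 140 A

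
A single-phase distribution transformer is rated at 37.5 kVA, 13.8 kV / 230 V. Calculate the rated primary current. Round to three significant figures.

I_p ≈ 2.72 A

I_p = S/V_p = 37500/13800 = 2.72 A.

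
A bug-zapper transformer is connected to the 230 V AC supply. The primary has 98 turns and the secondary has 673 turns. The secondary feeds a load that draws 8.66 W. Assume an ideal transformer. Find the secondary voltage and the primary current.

V_s = V_p × N_s/N_p = 230 × 673/98 = 1579.5 V.
I_s = P/V_s = 8.66/1579.5 = 0.0054828 A.
I_p = I_s × N_s/N_p = 0.0054828 × 673/98 = 0.0377 A.

V_s ≈ 1580 V, I_p ≈ 0.0377 A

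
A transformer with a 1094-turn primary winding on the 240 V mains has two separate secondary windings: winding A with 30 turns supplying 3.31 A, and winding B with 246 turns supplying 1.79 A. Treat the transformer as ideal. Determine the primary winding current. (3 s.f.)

I_p ≈ 0.493 A

V_A = 240 × 30/1094 = 6.5814 V; V_B = 240 × 246/1094 = 53.967 V.
P_out = V_A I_A + V_B I_B = 6.5814×3.31 + 53.967×1.79 = 21.784 + 96.601 = 118.39 W.
Ideal ⇒ P_in = P_out, so I_p = P_out/V_p = 118.39/240 = 0.493 A.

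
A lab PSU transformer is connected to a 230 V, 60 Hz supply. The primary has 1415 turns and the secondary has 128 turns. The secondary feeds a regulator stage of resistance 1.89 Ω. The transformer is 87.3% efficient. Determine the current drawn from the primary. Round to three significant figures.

V_s = 230 × 128/1415 = 20.806 V.
I_s = V_s/R = 20.806/1.89 = 11.008 A.
P_out = V_s I_s = 20.806 × 11.008 = 229.03 W.
P_in = P_out/η = 229.03/0.873 = 262.35 W.
I_p = P_in/V_p = 262.35/230 = 1.14 A.

I_p ≈ 1.14 A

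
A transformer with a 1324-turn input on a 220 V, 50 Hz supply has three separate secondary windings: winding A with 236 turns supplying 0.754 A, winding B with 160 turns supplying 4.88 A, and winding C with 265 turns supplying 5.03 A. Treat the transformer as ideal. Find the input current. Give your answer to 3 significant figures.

V_A = 220 × 236/1324 = 39.215 V; V_B = 220 × 160/1324 = 26.586 V; V_C = 220 × 265/1324 = 44.033 V.
P_out = V_A I_A + V_B I_B + V_C I_C = 39.215×0.754 + 26.586×4.88 + 44.033×5.03 = 29.568 + 129.74 + 221.49 = 380.80 W.
Ideal ⇒ P_in = P_out, so I_in = P_out/V_in = 380.80/220 = 1.73 A.

I_in ≈ 1.73 A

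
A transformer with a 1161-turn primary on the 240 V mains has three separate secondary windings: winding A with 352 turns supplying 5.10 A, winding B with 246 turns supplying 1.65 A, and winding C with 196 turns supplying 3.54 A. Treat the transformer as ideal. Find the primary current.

I_p ≈ 2.49 A

V_A = 240 × 352/1161 = 72.765 V; V_B = 240 × 246/1161 = 50.853 V; V_C = 240 × 196/1161 = 40.517 V.
P_out = V_A I_A + V_B I_B + V_C I_C = 72.765×5.10 + 50.853×1.65 + 40.517×3.54 = 371.10 + 83.907 + 143.43 = 598.44 W.
Ideal ⇒ P_in = P_out, so I_p = P_out/V_p = 598.44/240 = 2.49 A.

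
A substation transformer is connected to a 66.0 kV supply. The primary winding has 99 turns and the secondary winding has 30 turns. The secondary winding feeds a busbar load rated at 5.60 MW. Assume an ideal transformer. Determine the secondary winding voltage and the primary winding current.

V_s ≈ 20000 V, I_p ≈ 84.8 A

V_s = V_p × N_s/N_p = 66000 × 30/99 = 20000 V.
I_s = P/V_s = 5.60×10^6/20000 = 280.00 A.
I_p = I_s × N_s/N_p = 280.00 × 30/99 = 84.8 A.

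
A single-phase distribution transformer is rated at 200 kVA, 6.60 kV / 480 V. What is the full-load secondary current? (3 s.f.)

I_s = S/V_s = 200000/480 = 417 A.

I_s ≈ 417 A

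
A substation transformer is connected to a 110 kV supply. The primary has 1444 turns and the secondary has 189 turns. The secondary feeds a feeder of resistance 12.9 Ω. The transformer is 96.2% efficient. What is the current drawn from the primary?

V_s = 110000 × 189/1444 = 14398 V.
I_s = V_s/R = 14398/12.9 = 1116.1 A.
P_out = V_s I_s = 14398 × 1116.1 = 1.6069×10^7 W.
P_in = P_out/η = 1.6069×10^7/0.962 = 1.6704×10^7 W.
I_p = P_in/V_p = 1.6704×10^7/110000 = 152 A.

I_p ≈ 152 A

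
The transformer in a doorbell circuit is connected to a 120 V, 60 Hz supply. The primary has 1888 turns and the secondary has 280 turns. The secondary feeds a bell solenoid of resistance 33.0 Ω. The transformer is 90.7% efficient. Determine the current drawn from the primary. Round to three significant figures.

V_s = 120 × 280/1888 = 17.797 V.
I_s = V_s/R = 17.797/33.0 = 0.53929 A.
P_out = V_s I_s = 17.797 × 0.53929 = 9.5976 W.
P_in = P_out/η = 9.5976/0.907 = 10.582 W.
I_p = P_in/V_p = 10.582/120 = 0.0882 A.

I_p ≈ 0.0882 A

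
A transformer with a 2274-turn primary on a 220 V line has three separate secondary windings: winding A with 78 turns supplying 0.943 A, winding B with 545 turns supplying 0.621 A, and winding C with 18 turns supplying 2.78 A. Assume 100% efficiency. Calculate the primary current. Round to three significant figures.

V_A = 220 × 78/2274 = 7.5462 V; V_B = 220 × 545/2274 = 52.726 V; V_C = 220 × 18/2274 = 1.7414 V.
P_out = V_A I_A + V_B I_B + V_C I_C = 7.5462×0.943 + 52.726×0.621 + 1.7414×2.78 = 7.1160 + 32.743 + 4.8412 = 44.700 W.
Ideal ⇒ P_in = P_out, so I_p = P_out/V_p = 44.700/220 = 0.203 A.

I_p ≈ 0.203 A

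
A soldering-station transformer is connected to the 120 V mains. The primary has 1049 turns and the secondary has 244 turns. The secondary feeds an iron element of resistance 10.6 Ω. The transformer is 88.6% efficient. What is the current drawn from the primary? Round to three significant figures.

I_p ≈ 0.691 A

V_s = 120 × 244/1049 = 27.912 V.
I_s = V_s/R = 27.912/10.6 = 2.6332 A.
P_out = V_s I_s = 27.912 × 2.6332 = 73.500 W.
P_in = P_out/η = 73.500/0.886 = 82.957 W.
I_p = P_in/V_p = 82.957/120 = 0.691 A.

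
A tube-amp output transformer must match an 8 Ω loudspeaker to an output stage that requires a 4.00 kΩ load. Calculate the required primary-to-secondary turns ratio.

N_p/N_s ≈ 22.4

Z_p/Z_s = (N_p/N_s)², so N_p/N_s = √(4000/8) = √500 = 22.4.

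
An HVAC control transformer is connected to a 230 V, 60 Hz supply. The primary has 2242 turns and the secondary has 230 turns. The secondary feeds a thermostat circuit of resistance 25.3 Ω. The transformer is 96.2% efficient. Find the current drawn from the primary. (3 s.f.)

I_p ≈ 0.0995 A

V_s = 230 × 230/2242 = 23.595 V.
I_s = V_s/R = 23.595/25.3 = 0.93261 A.
P_out = V_s I_s = 23.595 × 0.93261 = 22.005 W.
P_in = P_out/η = 22.005/0.962 = 22.874 W.
I_p = P_in/V_p = 22.874/230 = 0.0995 A.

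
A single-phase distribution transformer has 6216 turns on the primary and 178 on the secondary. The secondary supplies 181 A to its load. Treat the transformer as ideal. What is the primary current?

I_p ≈ 5.18 A

For an ideal transformer I_p/I_s = N_s/N_p, so I_p = 181 × 178/6216 = 5.18 A.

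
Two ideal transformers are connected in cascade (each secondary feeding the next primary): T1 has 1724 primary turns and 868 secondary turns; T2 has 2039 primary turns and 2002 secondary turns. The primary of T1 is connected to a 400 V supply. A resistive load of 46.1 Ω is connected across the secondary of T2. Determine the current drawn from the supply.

I_supply ≈ 2.12 A

After T1: V = 400.00 × 868/1724 = 201.39 V.
After T2: V = 201.39 × 2002/2039 = 197.74 V.
I_load = 197.74/46.1 = 4.2893 A, so P_out = 197.74 × 4.2893 = 848.16 W.
All ideal ⇒ P_in = P_out, so I_supply = 848.16/400 = 2.12 A.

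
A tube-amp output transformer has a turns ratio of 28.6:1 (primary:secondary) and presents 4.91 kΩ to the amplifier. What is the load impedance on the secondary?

Z_s = Z_p/(N_p/N_s)² = 4910/28.6² = 6.00 Ω.

Z_s ≈ 6.00 Ω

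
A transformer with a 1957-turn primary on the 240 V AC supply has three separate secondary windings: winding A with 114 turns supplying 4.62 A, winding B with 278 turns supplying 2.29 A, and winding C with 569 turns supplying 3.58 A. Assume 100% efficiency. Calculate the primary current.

V_A = 240 × 114/1957 = 13.981 V; V_B = 240 × 278/1957 = 34.093 V; V_C = 240 × 569/1957 = 69.780 V.
P_out = V_A I_A + V_B I_B + V_C I_C = 13.981×4.62 + 34.093×2.29 + 69.780×3.58 = 64.590 + 78.073 + 249.81 = 392.48 W.
Ideal ⇒ P_in = P_out, so I_p = P_out/V_p = 392.48/240 = 1.64 A.

I_p ≈ 1.64 A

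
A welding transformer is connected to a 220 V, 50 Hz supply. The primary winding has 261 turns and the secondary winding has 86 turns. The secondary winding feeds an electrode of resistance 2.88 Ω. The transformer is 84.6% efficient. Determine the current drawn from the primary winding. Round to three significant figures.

I_p ≈ 9.80 A

V_s = 220 × 86/261 = 72.490 V.
I_s = V_s/R = 72.490/2.88 = 25.170 A.
P_out = V_s I_s = 72.490 × 25.170 = 1824.6 W.
P_in = P_out/η = 1824.6/0.846 = 2156.7 W.
I_p = P_in/V_p = 2156.7/220 = 9.80 A.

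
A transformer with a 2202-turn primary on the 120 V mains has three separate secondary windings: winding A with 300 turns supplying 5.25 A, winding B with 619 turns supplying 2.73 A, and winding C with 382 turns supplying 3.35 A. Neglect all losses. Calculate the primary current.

I_p ≈ 2.06 A

V_A = 120 × 300/2202 = 16.349 V; V_B = 120 × 619/2202 = 33.733 V; V_C = 120 × 382/2202 = 20.817 V.
P_out = V_A I_A + V_B I_B + V_C I_C = 16.349×5.25 + 33.733×2.73 + 20.817×3.35 = 85.831 + 92.091 + 69.738 = 247.66 W.
Ideal ⇒ P_in = P_out, so I_p = P_out/V_p = 247.66/120 = 2.06 A.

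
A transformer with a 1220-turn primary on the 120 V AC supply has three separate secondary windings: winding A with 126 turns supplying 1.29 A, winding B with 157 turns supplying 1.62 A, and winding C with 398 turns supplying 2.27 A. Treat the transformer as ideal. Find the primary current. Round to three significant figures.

V_A = 120 × 126/1220 = 12.393 V; V_B = 120 × 157/1220 = 15.443 V; V_C = 120 × 398/1220 = 39.148 V.
P_out = V_A I_A + V_B I_B + V_C I_C = 12.393×1.29 + 15.443×1.62 + 39.148×2.27 = 15.988 + 25.017 + 88.865 = 129.87 W.
Ideal ⇒ P_in = P_out, so I_p = P_out/V_p = 129.87/120 = 1.08 A.

I_p ≈ 1.08 A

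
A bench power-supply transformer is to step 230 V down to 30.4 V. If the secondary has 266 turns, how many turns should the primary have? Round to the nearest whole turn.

N_p = 2012 turns

N_p/N_s = V_p/V_s, so N_p = 266 × 230/30.4 = 2012.5 ≈ 2012 turns.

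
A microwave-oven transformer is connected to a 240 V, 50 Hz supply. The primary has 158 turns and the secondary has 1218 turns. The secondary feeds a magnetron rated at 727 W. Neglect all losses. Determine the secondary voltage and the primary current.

V_s = V_p × N_s/N_p = 240 × 1218/158 = 1850.1 V.
I_s = P/V_s = 727/1850.1 = 0.39295 A.
I_p = I_s × N_s/N_p = 0.39295 × 1218/158 = 3.03 A.

V_s ≈ 1850 V, I_p ≈ 3.03 A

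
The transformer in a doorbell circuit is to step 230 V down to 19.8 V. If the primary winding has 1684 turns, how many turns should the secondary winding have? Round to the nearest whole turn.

N_s = 145 turns

N_s/N_p = V_s/V_p, so N_s = 1684 × 19.8/230 = 145.0 ≈ 145 turns.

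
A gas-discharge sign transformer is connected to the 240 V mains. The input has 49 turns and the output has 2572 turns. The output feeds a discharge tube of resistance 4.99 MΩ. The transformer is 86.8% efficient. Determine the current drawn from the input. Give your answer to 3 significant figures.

I_in ≈ 0.153 A

V_out = 240 × 2572/49 = 12598 V.
I_out = V_out/R = 12598/(4.99×10^6) = 0.0025246 A.
P_out = V_out I_out = 12598 × 0.0025246 = 31.803 W.
P_in = P_out/η = 31.803/0.868 = 36.640 W.
I_in = P_in/V_in = 36.640/240 = 0.153 A.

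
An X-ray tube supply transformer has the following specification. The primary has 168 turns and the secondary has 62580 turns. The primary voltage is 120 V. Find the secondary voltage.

V_s ≈ 44700 V

V_s/V_p = N_s/N_p, so V_s = 120 × 62580/168 = 44700 V.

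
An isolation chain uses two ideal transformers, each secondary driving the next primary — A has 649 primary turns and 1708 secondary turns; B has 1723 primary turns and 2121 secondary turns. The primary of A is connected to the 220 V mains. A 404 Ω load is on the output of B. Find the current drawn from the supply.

Secondary of A: V = 220.00 × 1708/649 = 578.98 V.
Secondary of B: V = 578.98 × 2121/1723 = 712.72 V.
I_load = 712.72/404 = 1.7642 A, so P_out = 712.72 × 1.7642 = 1257.4 W.
All ideal ⇒ P_in = P_out, so I_supply = 1257.4/220 = 5.72 A.

I_supply ≈ 5.72 A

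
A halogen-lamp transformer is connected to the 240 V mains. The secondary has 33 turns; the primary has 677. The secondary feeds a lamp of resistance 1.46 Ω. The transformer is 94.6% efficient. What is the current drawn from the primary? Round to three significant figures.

I_p ≈ 0.413 A

V_s = 240 × 33/677 = 11.699 V.
I_s = V_s/R = 11.699/1.46 = 8.0128 A.
P_out = V_s I_s = 11.699 × 8.0128 = 93.739 W.
P_in = P_out/η = 93.739/0.946 = 99.090 W.
I_p = P_in/V_p = 99.090/240 = 0.413 A.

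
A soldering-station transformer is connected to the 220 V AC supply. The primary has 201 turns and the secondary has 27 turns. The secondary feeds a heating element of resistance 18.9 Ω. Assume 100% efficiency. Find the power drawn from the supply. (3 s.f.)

P ≈ 46.2 W

V_s = V_p × N_s/N_p = 220 × 27/201 = 29.552 V.
I_s = V_s/R = 29.552/18.9 = 1.5636 A.
I_p = I_s × N_s/N_p = 1.5636 × 27/201 = 0.21004 A.
P = V_p I_p = 220 × 0.21004 = 46.2 W.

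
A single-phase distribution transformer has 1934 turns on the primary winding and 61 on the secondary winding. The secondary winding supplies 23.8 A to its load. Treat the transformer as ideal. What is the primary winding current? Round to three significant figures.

I_p ≈ 0.751 A

For an ideal transformer I_p/I_s = N_s/N_p, so I_p = 23.8 × 61/1934 = 0.751 A.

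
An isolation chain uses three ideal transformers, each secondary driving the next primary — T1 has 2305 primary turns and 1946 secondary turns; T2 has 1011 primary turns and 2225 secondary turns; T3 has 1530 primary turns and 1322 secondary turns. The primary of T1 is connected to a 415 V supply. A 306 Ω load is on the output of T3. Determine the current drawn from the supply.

Secondary of T1: V = 415.00 × 1946/2305 = 350.36 V.
Secondary of T2: V = 350.36 × 2225/1011 = 771.08 V.
Secondary of T3: V = 771.08 × 1322/1530 = 666.25 V.
I_load = 666.25/306 = 2.1773 A, so P_out = 666.25 × 2.1773 = 1450.6 W.
All ideal ⇒ P_in = P_out, so I_supply = 1450.6/415 = 3.50 A.

I_supply ≈ 3.50 A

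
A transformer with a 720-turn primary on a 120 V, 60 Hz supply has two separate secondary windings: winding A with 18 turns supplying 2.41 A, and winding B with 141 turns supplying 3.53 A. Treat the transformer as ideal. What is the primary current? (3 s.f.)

I_p ≈ 0.752 A

V_A = 120 × 18/720 = 3.0000 V; V_B = 120 × 141/720 = 23.500 V.
P_out = V_A I_A + V_B I_B = 3.0000×2.41 + 23.500×3.53 = 7.2300 + 82.955 = 90.185 W.
Ideal ⇒ P_in = P_out, so I_p = P_out/V_p = 90.185/120 = 0.752 A.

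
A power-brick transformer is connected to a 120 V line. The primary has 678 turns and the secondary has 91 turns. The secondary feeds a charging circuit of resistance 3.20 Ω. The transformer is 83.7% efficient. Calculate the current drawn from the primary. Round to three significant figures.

V_s = 120 × 91/678 = 16.106 V.
I_s = V_s/R = 16.106/3.20 = 5.0332 A.
P_out = V_s I_s = 16.106 × 5.0332 = 81.065 W.
P_in = P_out/η = 81.065/0.837 = 96.852 W.
I_p = P_in/V_p = 96.852/120 = 0.807 A.

I_p ≈ 0.807 A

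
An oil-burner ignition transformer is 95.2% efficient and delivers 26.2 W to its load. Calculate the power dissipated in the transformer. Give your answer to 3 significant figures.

P_in = P_out/η = 26.2/0.952 = 27.5210 W.
P_loss = P_in − P_out = 27.5210 − 26.2 = 1.32 W.

P_loss ≈ 1.32 W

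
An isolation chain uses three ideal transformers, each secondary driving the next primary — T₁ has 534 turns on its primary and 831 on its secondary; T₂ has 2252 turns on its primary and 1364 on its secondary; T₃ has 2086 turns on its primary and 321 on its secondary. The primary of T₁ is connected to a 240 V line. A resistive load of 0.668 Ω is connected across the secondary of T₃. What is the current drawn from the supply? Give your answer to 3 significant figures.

After T₁: V = 240.00 × 831/534 = 373.48 V.
After T₂: V = 373.48 × 1364/2252 = 226.21 V.
After T₃: V = 226.21 × 321/2086 = 34.810 V.
I_load = 34.810/0.668 = 52.111 A, so P_out = 34.810 × 52.111 = 1814.0 W.
All ideal ⇒ P_in = P_out, so I_supply = 1814.0/240 = 7.56 A.

I_supply ≈ 7.56 A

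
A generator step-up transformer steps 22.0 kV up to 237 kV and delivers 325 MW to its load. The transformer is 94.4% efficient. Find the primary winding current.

P_in = P_out/η = 3.25×10^8/0.944 = 3.4428×10^8 W.
I_p = P_in/V_p = 3.4428×10^8/22000 = 15600 A.

I_p ≈ 15600 A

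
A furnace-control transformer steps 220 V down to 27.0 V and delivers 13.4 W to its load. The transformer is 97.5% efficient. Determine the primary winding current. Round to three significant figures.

I_p ≈ 0.0625 A

P_in = P_out/η = 13.4/0.975 = 13.744 W.
I_p = P_in/V_p = 13.744/220 = 0.0625 A.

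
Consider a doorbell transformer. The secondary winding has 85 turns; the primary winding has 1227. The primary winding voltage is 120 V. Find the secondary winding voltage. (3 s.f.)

V_s ≈ 8.31 V

V_s/V_p = N_s/N_p, so V_s = 120 × 85/1227 = 8.31 V.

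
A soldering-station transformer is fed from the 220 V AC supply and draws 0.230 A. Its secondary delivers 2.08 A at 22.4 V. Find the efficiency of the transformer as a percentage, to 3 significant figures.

P_in = 220 × 0.230 = 50.6000 W.
P_out = 22.4 × 2.08 = 46.5920 W.
η = P_out/P_in = 46.5920/50.6000 = 0.921.

η ≈ 92.1%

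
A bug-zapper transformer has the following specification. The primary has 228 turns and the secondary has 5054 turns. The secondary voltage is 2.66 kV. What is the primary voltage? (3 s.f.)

V_p ≈ 120 V

V_p/V_s = N_p/N_s, so V_p = 2660 × 228/5054 = 120 V.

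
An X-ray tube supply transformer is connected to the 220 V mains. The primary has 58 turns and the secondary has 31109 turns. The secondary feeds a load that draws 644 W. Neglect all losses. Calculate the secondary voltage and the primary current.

V_s = V_p × N_s/N_p = 220 × 31109/58 = 118000 V.
I_s = P/V_s = 644/118000 = 0.0054576 A.
I_p = I_s × N_s/N_p = 0.0054576 × 31109/58 = 2.93 A.

V_s ≈ 118000 V, I_p ≈ 2.93 A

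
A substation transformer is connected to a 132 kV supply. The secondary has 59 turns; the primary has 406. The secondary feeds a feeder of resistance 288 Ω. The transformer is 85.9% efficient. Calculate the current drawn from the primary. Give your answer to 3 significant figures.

V_s = 132000 × 59/406 = 19182 V.
I_s = V_s/R = 19182/288 = 66.605 A.
P_out = V_s I_s = 19182 × 66.605 = 1.2776×10^6 W.
P_in = P_out/η = 1.2776×10^6/0.859 = 1.4874×10^6 W.
I_p = P_in/V_p = 1.4874×10^6/132000 = 11.3 A.

I_p ≈ 11.3 A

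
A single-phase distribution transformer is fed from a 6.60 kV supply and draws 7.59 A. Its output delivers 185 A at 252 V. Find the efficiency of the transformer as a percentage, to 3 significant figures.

P_in = 6600 × 7.59 = 50094.0 W.
P_out = 252 × 185 = 46620.0 W.
η = P_out/P_in = 46620.0/50094.0 = 0.931.

η ≈ 93.1%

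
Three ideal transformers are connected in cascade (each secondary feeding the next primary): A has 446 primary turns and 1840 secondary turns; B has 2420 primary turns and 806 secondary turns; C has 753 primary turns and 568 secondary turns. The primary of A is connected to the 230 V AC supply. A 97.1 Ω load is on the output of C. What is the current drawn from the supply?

I_supply ≈ 2.54 A

After A: V = 230.00 × 1840/446 = 948.88 V.
After B: V = 948.88 × 806/2420 = 316.03 V.
After C: V = 316.03 × 568/753 = 238.39 V.
I_load = 238.39/97.1 = 2.4551 A, so P_out = 238.39 × 2.4551 = 585.26 W.
All ideal ⇒ P_in = P_out, so I_supply = 585.26/230 = 2.54 A.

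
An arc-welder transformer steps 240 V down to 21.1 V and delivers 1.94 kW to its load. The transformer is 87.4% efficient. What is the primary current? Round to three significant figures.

I_p ≈ 9.25 A

P_in = P_out/η = 1940/0.874 = 2219.7 W.
I_p = P_in/V_p = 2219.7/240 = 9.25 A.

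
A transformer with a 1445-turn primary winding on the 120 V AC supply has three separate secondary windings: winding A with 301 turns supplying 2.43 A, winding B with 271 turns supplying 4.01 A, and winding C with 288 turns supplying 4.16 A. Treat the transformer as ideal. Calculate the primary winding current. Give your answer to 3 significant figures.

V_A = 120 × 301/1445 = 24.997 V; V_B = 120 × 271/1445 = 22.505 V; V_C = 120 × 288/1445 = 23.917 V.
P_out = V_A I_A + V_B I_B + V_C I_C = 24.997×2.43 + 22.505×4.01 + 23.917×4.16 = 60.742 + 90.246 + 99.495 = 250.48 W.
Ideal ⇒ P_in = P_out, so I_p = P_out/V_p = 250.48/120 = 2.09 A.

I_p ≈ 2.09 A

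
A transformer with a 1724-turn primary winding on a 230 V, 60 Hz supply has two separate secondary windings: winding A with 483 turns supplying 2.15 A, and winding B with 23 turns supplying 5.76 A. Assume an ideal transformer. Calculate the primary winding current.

I_p ≈ 0.679 A

V_A = 230 × 483/1724 = 64.437 V; V_B = 230 × 23/1724 = 3.0684 V.
P_out = V_A I_A + V_B I_B = 64.437×2.15 + 3.0684×5.76 = 138.54 + 17.674 = 156.21 W.
Ideal ⇒ P_in = P_out, so I_p = P_out/V_p = 156.21/230 = 0.679 A.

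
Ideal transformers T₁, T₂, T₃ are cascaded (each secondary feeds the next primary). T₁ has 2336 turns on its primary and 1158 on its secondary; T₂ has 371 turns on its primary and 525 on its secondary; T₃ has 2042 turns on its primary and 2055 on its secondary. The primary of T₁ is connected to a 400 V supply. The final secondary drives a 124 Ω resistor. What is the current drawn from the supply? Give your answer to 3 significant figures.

I_supply ≈ 1.61 A

After T₁: V = 400.00 × 1158/2336 = 198.29 V.
After T₂: V = 198.29 × 525/371 = 280.60 V.
After T₃: V = 280.60 × 2055/2042 = 282.38 V.
I_load = 282.38/124 = 2.2773 A, so P_out = 282.38 × 2.2773 = 643.06 W.
All ideal ⇒ P_in = P_out, so I_supply = 643.06/400 = 1.61 A.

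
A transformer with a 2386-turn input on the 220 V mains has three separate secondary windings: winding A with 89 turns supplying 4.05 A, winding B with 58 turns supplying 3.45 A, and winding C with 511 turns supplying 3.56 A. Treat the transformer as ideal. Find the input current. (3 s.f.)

I_in ≈ 0.997 A

V_A = 220 × 89/2386 = 8.2062 V; V_B = 220 × 58/2386 = 5.3479 V; V_C = 220 × 511/2386 = 47.117 V.
P_out = V_A I_A + V_B I_B + V_C I_C = 8.2062×4.05 + 5.3479×3.45 + 47.117×3.56 = 33.235 + 18.450 + 167.73 = 219.42 W.
Ideal ⇒ P_in = P_out, so I_in = P_out/V_in = 219.42/220 = 0.997 A.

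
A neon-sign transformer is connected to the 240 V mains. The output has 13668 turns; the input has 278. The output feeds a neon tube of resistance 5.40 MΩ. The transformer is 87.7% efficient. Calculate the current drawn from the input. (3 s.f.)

V_out = 240 × 13668/278 = 11800 V.
I_out = V_out/R = 11800/(5.40×10^6) = 0.0021851 A.
P_out = V_out I_out = 11800 × 0.0021851 = 25.784 W.
P_in = P_out/η = 25.784/0.877 = 29.400 W.
I_in = P_in/V_in = 29.400/240 = 0.123 A.

I_in ≈ 0.123 A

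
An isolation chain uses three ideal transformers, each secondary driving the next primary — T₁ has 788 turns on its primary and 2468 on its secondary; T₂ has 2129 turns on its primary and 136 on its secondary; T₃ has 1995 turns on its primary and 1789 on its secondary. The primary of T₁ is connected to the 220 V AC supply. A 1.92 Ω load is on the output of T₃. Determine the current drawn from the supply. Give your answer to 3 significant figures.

I_supply ≈ 3.69 A

Secondary of T₁: V = 220.00 × 2468/788 = 689.04 V.
Secondary of T₂: V = 689.04 × 136/2129 = 44.015 V.
Secondary of T₃: V = 44.015 × 1789/1995 = 39.470 V.
I_load = 39.470/1.92 = 20.558 A, so P_out = 39.470 × 20.558 = 811.42 W.
All ideal ⇒ P_in = P_out, so I_supply = 811.42/220 = 3.69 A.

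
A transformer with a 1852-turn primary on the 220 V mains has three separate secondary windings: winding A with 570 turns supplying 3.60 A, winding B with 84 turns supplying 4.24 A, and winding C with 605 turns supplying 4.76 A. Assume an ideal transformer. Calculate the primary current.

V_A = 220 × 570/1852 = 67.711 V; V_B = 220 × 84/1852 = 9.9784 V; V_C = 220 × 605/1852 = 71.868 V.
P_out = V_A I_A + V_B I_B + V_C I_C = 67.711×3.60 + 9.9784×4.24 + 71.868×4.76 = 243.76 + 42.308 + 342.09 = 628.16 W.
Ideal ⇒ P_in = P_out, so I_p = P_out/V_p = 628.16/220 = 2.86 A.

I_p ≈ 2.86 A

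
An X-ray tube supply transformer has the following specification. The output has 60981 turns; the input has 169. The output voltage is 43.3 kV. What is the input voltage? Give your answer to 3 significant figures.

V_in/V_out = N_in/N_out, so V_in = 43300 × 169/60981 = 120 V.

V_in ≈ 120 V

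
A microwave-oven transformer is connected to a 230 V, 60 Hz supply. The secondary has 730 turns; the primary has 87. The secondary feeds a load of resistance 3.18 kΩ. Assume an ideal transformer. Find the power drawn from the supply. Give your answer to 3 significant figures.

V_s = V_p × N_s/N_p = 230 × 730/87 = 1929.9 V.
I_s = V_s/R = 1929.9/3180 = 0.60688 A.
I_p = I_s × N_s/N_p = 0.60688 × 730/87 = 5.0922 A.
P = V_p I_p = 230 × 5.0922 = 1170 W.

P ≈ 1170 W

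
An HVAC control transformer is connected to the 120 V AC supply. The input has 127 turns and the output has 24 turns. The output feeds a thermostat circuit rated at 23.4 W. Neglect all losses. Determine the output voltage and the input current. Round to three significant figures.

V_out = V_in × N_out/N_in = 120 × 24/127 = 22.677 V.
I_out = P/V_out = 23.4/22.677 = 1.0319 A.
I_in = I_out × N_out/N_in = 1.0319 × 24/127 = 0.195 A.

V_out ≈ 22.7 V, I_in ≈ 0.195 A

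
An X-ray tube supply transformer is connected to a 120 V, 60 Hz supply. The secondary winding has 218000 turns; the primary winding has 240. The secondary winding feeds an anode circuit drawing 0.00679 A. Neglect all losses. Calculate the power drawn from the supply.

P ≈ 740 W

I_p = I_s × N_s/N_p = 0.00679 × 218000/240 = 6.1676 A.
P = V_p I_p = 120 × 6.1676 = 740 W.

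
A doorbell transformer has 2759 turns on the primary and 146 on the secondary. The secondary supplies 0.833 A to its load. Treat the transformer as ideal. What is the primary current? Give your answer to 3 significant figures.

For an ideal transformer I_p/I_s = N_s/N_p, so I_p = 0.833 × 146/2759 = 0.0441 A.

I_p ≈ 0.0441 A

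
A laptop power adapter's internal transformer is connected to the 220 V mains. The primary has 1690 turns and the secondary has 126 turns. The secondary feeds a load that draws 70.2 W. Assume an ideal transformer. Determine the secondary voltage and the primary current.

V_s ≈ 16.4 V, I_p ≈ 0.319 A

V_s = V_p × N_s/N_p = 220 × 126/1690 = 16.402 V.
I_s = P/V_s = 70.2/16.402 = 4.2799 A.
I_p = I_s × N_s/N_p = 4.2799 × 126/1690 = 0.319 A.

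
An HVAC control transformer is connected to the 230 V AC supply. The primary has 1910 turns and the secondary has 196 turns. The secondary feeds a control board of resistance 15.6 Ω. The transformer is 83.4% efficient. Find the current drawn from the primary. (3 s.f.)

I_p ≈ 0.186 A

V_s = 230 × 196/1910 = 23.602 V.
I_s = V_s/R = 23.602/15.6 = 1.5130 A.
P_out = V_s I_s = 23.602 × 1.5130 = 35.709 W.
P_in = P_out/η = 35.709/0.834 = 42.816 W.
I_p = P_in/V_p = 42.816/230 = 0.186 A.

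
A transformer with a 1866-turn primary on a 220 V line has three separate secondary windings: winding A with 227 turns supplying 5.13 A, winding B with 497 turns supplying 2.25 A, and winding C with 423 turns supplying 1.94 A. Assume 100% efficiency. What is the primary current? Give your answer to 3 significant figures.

V_A = 220 × 227/1866 = 26.763 V; V_B = 220 × 497/1866 = 58.596 V; V_C = 220 × 423/1866 = 49.871 V.
P_out = V_A I_A + V_B I_B + V_C I_C = 26.763×5.13 + 58.596×2.25 + 49.871×1.94 = 137.29 + 131.84 + 96.750 = 365.89 W.
Ideal ⇒ P_in = P_out, so I_p = P_out/V_p = 365.89/220 = 1.66 A.

I_p ≈ 1.66 A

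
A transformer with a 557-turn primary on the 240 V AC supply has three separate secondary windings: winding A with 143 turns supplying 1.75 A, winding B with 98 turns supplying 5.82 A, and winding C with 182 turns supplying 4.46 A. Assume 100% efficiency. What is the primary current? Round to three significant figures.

I_p ≈ 2.93 A

V_A = 240 × 143/557 = 61.616 V; V_B = 240 × 98/557 = 42.226 V; V_C = 240 × 182/557 = 78.420 V.
P_out = V_A I_A + V_B I_B + V_C I_C = 61.616×1.75 + 42.226×5.82 + 78.420×4.46 = 107.83 + 245.76 + 349.75 = 703.34 W.
Ideal ⇒ P_in = P_out, so I_p = P_out/V_p = 703.34/240 = 2.93 A.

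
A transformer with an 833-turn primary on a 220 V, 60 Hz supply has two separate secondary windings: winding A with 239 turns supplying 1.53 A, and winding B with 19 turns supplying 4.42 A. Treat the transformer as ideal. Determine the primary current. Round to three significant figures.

V_A = 220 × 239/833 = 63.121 V; V_B = 220 × 19/833 = 5.0180 V.
P_out = V_A I_A + V_B I_B = 63.121×1.53 + 5.0180×4.42 = 96.576 + 22.180 = 118.76 W.
Ideal ⇒ P_in = P_out, so I_p = P_out/V_p = 118.76/220 = 0.540 A.

I_p ≈ 0.540 A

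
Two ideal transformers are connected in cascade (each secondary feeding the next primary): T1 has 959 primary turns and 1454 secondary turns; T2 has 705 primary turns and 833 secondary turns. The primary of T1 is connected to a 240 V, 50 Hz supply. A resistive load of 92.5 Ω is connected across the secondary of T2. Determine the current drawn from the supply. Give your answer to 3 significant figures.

I_supply ≈ 8.33 A

Secondary of T1: V = 240.00 × 1454/959 = 363.88 V.
Secondary of T2: V = 363.88 × 833/705 = 429.95 V.
I_load = 429.95/92.5 = 4.6481 A, so P_out = 429.95 × 4.6481 = 1998.4 W.
All ideal ⇒ P_in = P_out, so I_supply = 1998.4/240 = 8.33 A.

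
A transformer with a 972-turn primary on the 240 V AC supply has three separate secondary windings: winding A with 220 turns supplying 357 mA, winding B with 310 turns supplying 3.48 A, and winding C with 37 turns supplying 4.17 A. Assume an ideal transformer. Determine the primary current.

I_p ≈ 1.35 A

V_A = 240 × 220/972 = 54.321 V; V_B = 240 × 310/972 = 76.543 V; V_C = 240 × 37/972 = 9.1358 V.
P_out = V_A I_A + V_B I_B + V_C I_C = 54.321×0.357 + 76.543×3.48 + 9.1358×4.17 = 19.393 + 266.37 + 38.096 = 323.86 W.
Ideal ⇒ P_in = P_out, so I_p = P_out/V_p = 323.86/240 = 1.35 A.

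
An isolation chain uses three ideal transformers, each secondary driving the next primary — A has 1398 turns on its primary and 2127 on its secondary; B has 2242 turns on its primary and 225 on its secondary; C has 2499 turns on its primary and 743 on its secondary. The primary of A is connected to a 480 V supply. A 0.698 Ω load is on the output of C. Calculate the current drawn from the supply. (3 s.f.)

I_supply ≈ 1.42 A

Secondary of A: V = 480.00 × 2127/1398 = 730.30 V.
Secondary of B: V = 730.30 × 225/2242 = 73.291 V.
Secondary of C: V = 73.291 × 743/2499 = 21.791 V.
I_load = 21.791/0.698 = 31.219 A, so P_out = 21.791 × 31.219 = 680.28 W.
All ideal ⇒ P_in = P_out, so I_supply = 680.28/480 = 1.42 A.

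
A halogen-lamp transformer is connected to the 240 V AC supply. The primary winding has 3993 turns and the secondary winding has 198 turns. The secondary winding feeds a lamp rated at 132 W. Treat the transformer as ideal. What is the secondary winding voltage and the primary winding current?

V_s ≈ 11.9 V, I_p ≈ 0.550 A

V_s = V_p × N_s/N_p = 240 × 198/3993 = 11.901 V.
I_s = P/V_s = 132/11.901 = 11.092 A.
I_p = I_s × N_s/N_p = 11.092 × 198/3993 = 0.550 A.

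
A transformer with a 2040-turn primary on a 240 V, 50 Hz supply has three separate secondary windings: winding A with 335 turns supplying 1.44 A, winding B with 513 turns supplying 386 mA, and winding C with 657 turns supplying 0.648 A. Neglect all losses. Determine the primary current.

V_A = 240 × 335/2040 = 39.412 V; V_B = 240 × 513/2040 = 60.353 V; V_C = 240 × 657/2040 = 77.294 V.
P_out = V_A I_A + V_B I_B + V_C I_C = 39.412×1.44 + 60.353×0.386 + 77.294×0.648 = 56.753 + 23.296 + 50.087 = 130.14 W.
Ideal ⇒ P_in = P_out, so I_p = P_out/V_p = 130.14/240 = 0.542 A.

I_p ≈ 0.542 A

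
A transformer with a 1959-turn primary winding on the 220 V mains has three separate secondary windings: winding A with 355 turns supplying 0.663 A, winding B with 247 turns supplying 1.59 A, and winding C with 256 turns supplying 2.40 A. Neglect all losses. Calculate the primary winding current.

V_A = 220 × 355/1959 = 39.867 V; V_B = 220 × 247/1959 = 27.739 V; V_C = 220 × 256/1959 = 28.749 V.
P_out = V_A I_A + V_B I_B + V_C I_C = 39.867×0.663 + 27.739×1.59 + 28.749×2.40 = 26.432 + 44.104 + 68.998 = 139.53 W.
Ideal ⇒ P_in = P_out, so I_p = P_out/V_p = 139.53/220 = 0.634 A.

I_p ≈ 0.634 A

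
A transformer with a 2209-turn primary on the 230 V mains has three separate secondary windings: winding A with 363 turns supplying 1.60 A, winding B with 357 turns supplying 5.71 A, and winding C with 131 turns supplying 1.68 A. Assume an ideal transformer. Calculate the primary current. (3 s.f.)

I_p ≈ 1.29 A

V_A = 230 × 363/2209 = 37.795 V; V_B = 230 × 357/2209 = 37.171 V; V_C = 230 × 131/2209 = 13.640 V.
P_out = V_A I_A + V_B I_B + V_C I_C = 37.795×1.60 + 37.171×5.71 + 13.640×1.68 = 60.473 + 212.24 + 22.915 = 295.63 W.
Ideal ⇒ P_in = P_out, so I_p = P_out/V_p = 295.63/230 = 1.29 A.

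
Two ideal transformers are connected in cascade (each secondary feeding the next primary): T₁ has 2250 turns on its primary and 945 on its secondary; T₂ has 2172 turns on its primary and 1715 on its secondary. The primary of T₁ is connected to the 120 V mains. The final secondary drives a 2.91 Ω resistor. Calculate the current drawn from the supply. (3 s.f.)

I_supply ≈ 4.54 A

After T₁: V = 120.00 × 945/2250 = 50.400 V.
After T₂: V = 50.400 × 1715/2172 = 39.796 V.
I_load = 39.796/2.91 = 13.675 A, so P_out = 39.796 × 13.675 = 544.22 W.
All ideal ⇒ P_in = P_out, so I_supply = 544.22/120 = 4.54 A.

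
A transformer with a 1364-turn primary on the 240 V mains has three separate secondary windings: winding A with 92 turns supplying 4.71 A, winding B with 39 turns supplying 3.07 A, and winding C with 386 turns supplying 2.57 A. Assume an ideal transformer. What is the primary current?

I_p ≈ 1.13 A

V_A = 240 × 92/1364 = 16.188 V; V_B = 240 × 39/1364 = 6.8622 V; V_C = 240 × 386/1364 = 67.918 V.
P_out = V_A I_A + V_B I_B + V_C I_C = 16.188×4.71 + 6.8622×3.07 + 67.918×2.57 = 76.244 + 21.067 + 174.55 = 271.86 W.
Ideal ⇒ P_in = P_out, so I_p = P_out/V_p = 271.86/240 = 1.13 A.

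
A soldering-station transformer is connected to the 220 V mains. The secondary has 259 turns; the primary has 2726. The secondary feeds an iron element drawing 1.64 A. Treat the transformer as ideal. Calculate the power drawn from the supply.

P ≈ 34.3 W

I_p = I_s × N_s/N_p = 1.64 × 259/2726 = 0.15582 A.
P = V_p I_p = 220 × 0.15582 = 34.3 W.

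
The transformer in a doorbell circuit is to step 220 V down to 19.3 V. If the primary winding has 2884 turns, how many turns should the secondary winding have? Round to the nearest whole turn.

N_s = 253 turns

N_s/N_p = V_s/V_p, so N_s = 2884 × 19.3/220 = 253.0 ≈ 253 turns.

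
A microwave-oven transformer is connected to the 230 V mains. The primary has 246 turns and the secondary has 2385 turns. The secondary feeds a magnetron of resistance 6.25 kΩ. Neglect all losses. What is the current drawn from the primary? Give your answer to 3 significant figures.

I_p ≈ 3.46 A

V_s = V_p × N_s/N_p = 230 × 2385/246 = 2229.9 V.
I_s = V_s/R = 2229.9/6250 = 0.35678 A.
For an ideal transformer I_p N_p = I_s N_s, so I_p = 0.35678 × 2385/246 = 3.46 A.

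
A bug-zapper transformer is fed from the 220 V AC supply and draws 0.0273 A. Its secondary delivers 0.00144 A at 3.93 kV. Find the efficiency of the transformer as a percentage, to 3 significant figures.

P_in = 220 × 0.0273 = 6.00600 W.
P_out = 3930 × 0.00144 = 5.65920 W.
η = P_out/P_in = 5.65920/6.00600 = 0.942.

η ≈ 94.2%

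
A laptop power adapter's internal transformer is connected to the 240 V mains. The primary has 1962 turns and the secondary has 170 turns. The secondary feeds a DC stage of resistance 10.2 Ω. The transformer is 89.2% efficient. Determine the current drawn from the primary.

I_p ≈ 0.198 A

V_s = 240 × 170/1962 = 20.795 V.
I_s = V_s/R = 20.795/10.2 = 2.0387 A.
P_out = V_s I_s = 20.795 × 2.0387 = 42.396 W.
P_in = P_out/η = 42.396/0.892 = 47.529 W.
I_p = P_in/V_p = 47.529/240 = 0.198 A.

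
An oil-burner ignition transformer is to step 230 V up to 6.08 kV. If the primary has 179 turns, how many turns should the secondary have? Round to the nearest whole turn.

N_s/N_p = V_s/V_p, so N_s = 179 × 6080/230 = 4731.8 ≈ 4732 turns.

N_s = 4732 turns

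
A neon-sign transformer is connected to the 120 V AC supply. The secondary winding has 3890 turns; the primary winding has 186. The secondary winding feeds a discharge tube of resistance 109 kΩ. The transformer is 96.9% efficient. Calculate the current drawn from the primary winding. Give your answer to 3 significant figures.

V_s = 120 × 3890/186 = 2509.7 V.
I_s = V_s/R = 2509.7/109000 = 0.023025 A.
P_out = V_s I_s = 2509.7 × 0.023025 = 57.784 W.
P_in = P_out/η = 57.784/0.969 = 59.633 W.
I_p = P_in/V_p = 59.633/120 = 0.497 A.

I_p ≈ 0.497 A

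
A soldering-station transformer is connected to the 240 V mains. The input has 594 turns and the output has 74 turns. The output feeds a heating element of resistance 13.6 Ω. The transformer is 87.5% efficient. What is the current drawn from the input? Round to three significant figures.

I_in ≈ 0.313 A

V_out = 240 × 74/594 = 29.899 V.
I_out = V_out/R = 29.899/13.6 = 2.1985 A.
P_out = V_out I_out = 29.899 × 2.1985 = 65.732 W.
P_in = P_out/η = 65.732/0.875 = 75.122 W.
I_in = P_in/V_in = 75.122/240 = 0.313 A.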